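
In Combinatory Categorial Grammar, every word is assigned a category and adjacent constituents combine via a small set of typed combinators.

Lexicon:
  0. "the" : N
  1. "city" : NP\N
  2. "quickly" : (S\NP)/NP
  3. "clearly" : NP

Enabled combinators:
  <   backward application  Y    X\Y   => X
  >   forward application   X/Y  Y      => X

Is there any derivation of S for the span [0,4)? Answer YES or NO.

YES

[0,4] S   <
  [0,2] NP   <
    [0,1] "the" : N
    [1,2] "city" : NP\N
  [2,4] S\NP   >
    [2,3] "quickly" : (S\NP)/NP
    [3,4] "clearly" : NP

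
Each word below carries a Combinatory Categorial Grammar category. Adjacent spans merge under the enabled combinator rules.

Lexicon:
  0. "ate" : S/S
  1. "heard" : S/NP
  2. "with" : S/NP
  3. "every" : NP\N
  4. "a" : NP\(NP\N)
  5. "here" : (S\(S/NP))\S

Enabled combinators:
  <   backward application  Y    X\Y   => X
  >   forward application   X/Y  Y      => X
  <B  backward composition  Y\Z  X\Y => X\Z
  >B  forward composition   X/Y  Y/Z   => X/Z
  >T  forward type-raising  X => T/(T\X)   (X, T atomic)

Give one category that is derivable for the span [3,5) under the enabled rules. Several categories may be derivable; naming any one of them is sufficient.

NP

[0,6] S   <
  [0,2] S/NP   >B
    [0,1] "ate" : S/S
    [1,2] "heard" : S/NP
  [2,6] S\(S/NP)   <
    [2,5] S   >
      [2,3] "with" : S/NP
      [3,5] NP   <
        [3,4] "every" : NP\N
        [4,5] "a" : NP\(NP\N)
    [5,6] "here" : (S\(S/NP))\S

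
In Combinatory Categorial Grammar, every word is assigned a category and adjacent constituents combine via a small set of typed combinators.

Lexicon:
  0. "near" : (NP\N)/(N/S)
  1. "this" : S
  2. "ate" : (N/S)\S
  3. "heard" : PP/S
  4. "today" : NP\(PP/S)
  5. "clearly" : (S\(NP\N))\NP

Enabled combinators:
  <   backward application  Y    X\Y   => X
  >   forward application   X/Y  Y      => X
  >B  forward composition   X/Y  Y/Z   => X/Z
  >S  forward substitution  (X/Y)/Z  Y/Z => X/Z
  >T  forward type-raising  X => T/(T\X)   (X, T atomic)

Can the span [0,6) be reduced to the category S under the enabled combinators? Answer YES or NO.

YES

[0,6] S   <
  [0,3] NP\N   >
    [0,1] "near" : (NP\N)/(N/S)
    [1,3] N/S   <
      [1,2] "this" : S
      [2,3] "ate" : (N/S)\S
  [3,6] S\(NP\N)   <
    [3,5] NP   <
      [3,4] "heard" : PP/S
      [4,5] "today" : NP\(PP/S)
    [5,6] "clearly" : (S\(NP\N))\NP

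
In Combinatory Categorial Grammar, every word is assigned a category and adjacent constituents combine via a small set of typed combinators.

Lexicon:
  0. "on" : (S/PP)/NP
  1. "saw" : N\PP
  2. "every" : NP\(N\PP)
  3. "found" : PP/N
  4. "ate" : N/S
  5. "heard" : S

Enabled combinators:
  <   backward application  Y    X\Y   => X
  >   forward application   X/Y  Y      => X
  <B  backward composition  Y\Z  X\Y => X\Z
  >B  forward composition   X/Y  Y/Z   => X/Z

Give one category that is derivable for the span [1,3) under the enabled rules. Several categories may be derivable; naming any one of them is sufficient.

[0,6] S   >
  [0,3] S/PP   >
    [0,1] "on" : (S/PP)/NP
    [1,3] NP   <
      [1,2] "saw" : N\PP
      [2,3] "every" : NP\(N\PP)
  [3,6] PP   >
    [3,4] "found" : PP/N
    [4,6] N   >
      [4,5] "ate" : N/S
      [5,6] "heard" : S

NP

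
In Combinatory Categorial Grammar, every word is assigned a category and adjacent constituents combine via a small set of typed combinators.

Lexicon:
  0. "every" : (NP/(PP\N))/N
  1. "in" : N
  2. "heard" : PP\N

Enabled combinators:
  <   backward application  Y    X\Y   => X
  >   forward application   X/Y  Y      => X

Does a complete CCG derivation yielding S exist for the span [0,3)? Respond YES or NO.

NO

(NP/(PP\N))/N N PP\N
CKY chart[0,3] = {NP}; S ∉ chart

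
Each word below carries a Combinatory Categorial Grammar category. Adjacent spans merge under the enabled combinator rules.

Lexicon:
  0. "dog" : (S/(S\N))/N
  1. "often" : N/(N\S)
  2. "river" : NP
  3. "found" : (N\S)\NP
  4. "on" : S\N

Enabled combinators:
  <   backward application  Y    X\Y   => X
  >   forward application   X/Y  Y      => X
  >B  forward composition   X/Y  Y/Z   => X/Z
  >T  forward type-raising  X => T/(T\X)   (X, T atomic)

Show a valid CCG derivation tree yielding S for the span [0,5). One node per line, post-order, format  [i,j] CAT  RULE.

[0,1] (S/(S\N))/N  lex  "dog"
[1,2] N/(N\S)  lex  "often"
[2,3] NP  lex  "river"
[3,4] (N\S)\NP  lex  "found"
[2,4] N\S  <  k=3
[1,4] N  >  k=2
[0,4] S/(S\N)  >  k=1
[4,5] S\N  lex  "on"
[0,5] S  >  k=4

[0,5] S   >
  [0,4] S/(S\N)   >
    [0,1] "dog" : (S/(S\N))/N
    [1,4] N   >
      [1,2] "often" : N/(N\S)
      [2,4] N\S   <
        [2,3] "river" : NP
        [3,4] "found" : (N\S)\NP
  [4,5] "on" : S\N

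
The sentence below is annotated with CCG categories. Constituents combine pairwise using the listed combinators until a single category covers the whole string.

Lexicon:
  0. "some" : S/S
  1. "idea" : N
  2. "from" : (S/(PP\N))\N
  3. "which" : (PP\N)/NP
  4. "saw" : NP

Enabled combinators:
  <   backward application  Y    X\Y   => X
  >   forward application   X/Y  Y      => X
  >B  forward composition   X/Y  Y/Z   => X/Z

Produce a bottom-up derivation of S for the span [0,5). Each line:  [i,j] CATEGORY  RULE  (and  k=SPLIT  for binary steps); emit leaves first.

[0,5] S   >
  [0,4] S/NP   >B
    [0,1] "some" : S/S
    [1,4] S/NP   >B
      [1,3] S/(PP\N)   <
        [1,2] "idea" : N
        [2,3] "from" : (S/(PP\N))\N
      [3,4] "which" : (PP\N)/NP
  [4,5] "saw" : NP

[0,1] S/S  lex  "some"
[1,2] N  lex  "idea"
[2,3] (S/(PP\N))\N  lex  "from"
[1,3] S/(PP\N)  <  k=2
[3,4] (PP\N)/NP  lex  "which"
[1,4] S/NP  >B  k=3
[0,4] S/NP  >B  k=1
[4,5] NP  lex  "saw"
[0,5] S  >  k=4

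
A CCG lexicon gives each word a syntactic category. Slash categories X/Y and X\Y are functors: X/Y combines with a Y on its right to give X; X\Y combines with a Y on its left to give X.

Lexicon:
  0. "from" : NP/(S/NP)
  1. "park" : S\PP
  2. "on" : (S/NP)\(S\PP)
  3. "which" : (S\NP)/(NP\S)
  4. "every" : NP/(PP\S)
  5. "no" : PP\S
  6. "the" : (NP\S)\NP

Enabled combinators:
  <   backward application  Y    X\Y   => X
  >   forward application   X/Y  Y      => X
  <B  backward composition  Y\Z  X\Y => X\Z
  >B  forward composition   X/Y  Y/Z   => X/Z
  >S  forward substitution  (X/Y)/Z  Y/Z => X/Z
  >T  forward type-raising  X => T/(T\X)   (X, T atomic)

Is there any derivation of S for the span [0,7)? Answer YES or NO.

[0,7] S   <
  [0,3] NP   >
    [0,1] "from" : NP/(S/NP)
    [1,3] S/NP   <
      [1,2] "park" : S\PP
      [2,3] "on" : (S/NP)\(S\PP)
  [3,7] S\NP   >
    [3,4] "which" : (S\NP)/(NP\S)
    [4,7] NP\S   <
      [4,6] NP   >
        [4,5] "every" : NP/(PP\S)
        [5,6] "no" : PP\S
      [6,7] "the" : (NP\S)\NP

YES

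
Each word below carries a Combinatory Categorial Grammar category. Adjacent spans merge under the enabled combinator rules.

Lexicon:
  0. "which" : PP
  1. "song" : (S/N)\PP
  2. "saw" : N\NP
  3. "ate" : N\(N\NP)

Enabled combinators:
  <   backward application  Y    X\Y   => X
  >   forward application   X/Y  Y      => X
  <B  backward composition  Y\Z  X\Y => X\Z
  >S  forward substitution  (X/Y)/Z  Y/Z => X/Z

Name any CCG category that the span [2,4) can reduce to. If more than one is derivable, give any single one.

N

[0,4] S   >
  [0,2] S/N   <
    [0,1] "which" : PP
    [1,2] "song" : (S/N)\PP
  [2,4] N   <
    [2,3] "saw" : N\NP
    [3,4] "ate" : N\(N\NP)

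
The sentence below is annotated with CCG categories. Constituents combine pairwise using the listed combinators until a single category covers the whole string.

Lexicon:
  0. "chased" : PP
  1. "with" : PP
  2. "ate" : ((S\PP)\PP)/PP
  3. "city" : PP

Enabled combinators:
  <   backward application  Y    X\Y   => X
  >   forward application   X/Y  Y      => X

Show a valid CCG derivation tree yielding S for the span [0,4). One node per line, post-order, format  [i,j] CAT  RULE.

[0,4] S   <
  [0,1] "chased" : PP
  [1,4] S\PP   <
    [1,2] "with" : PP
    [2,4] (S\PP)\PP   >
      [2,3] "ate" : ((S\PP)\PP)/PP
      [3,4] "city" : PP

[0,1] PP  lex  "chased"
[1,2] PP  lex  "with"
[2,3] ((S\PP)\PP)/PP  lex  "ate"
[3,4] PP  lex  "city"
[2,4] (S\PP)\PP  >  k=3
[1,4] S\PP  <  k=2
[0,4] S  <  k=1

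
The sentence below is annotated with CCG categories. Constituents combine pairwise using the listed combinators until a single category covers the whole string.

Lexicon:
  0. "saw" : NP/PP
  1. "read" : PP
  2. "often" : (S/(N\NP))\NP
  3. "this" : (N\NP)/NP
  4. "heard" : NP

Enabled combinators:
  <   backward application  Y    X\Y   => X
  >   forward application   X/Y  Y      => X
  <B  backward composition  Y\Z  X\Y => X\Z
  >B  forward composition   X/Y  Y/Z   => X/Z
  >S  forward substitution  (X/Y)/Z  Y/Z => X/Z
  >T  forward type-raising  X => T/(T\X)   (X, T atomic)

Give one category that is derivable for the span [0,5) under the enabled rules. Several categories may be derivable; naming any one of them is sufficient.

[0,5] S   >
  [0,3] S/(N\NP)   <
    [0,2] NP   >
      [0,1] "saw" : NP/PP
      [1,2] "read" : PP
    [2,3] "often" : (S/(N\NP))\NP
  [3,5] N\NP   >
    [3,4] "this" : (N\NP)/NP
    [4,5] "heard" : NP

S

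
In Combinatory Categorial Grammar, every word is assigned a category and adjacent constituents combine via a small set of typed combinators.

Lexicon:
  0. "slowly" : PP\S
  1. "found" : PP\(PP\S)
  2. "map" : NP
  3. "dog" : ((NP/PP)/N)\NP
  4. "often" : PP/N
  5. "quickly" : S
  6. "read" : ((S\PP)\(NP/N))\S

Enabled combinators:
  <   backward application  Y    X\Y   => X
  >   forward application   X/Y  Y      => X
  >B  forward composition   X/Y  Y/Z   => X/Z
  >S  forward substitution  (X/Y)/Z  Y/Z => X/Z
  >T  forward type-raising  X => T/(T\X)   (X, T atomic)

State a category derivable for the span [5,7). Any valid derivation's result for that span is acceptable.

(S\PP)\(NP/N)

[0,7] S   <
  [0,2] PP   <
    [0,1] "slowly" : PP\S
    [1,2] "found" : PP\(PP\S)
  [2,7] S\PP   <
    [2,5] NP/N   >S
      [2,4] (NP/PP)/N   <
        [2,3] "map" : NP
        [3,4] "dog" : ((NP/PP)/N)\NP
      [4,5] "often" : PP/N
    [5,7] (S\PP)\(NP/N)   <
      [5,6] "quickly" : S
      [6,7] "read" : ((S\PP)\(NP/N))\S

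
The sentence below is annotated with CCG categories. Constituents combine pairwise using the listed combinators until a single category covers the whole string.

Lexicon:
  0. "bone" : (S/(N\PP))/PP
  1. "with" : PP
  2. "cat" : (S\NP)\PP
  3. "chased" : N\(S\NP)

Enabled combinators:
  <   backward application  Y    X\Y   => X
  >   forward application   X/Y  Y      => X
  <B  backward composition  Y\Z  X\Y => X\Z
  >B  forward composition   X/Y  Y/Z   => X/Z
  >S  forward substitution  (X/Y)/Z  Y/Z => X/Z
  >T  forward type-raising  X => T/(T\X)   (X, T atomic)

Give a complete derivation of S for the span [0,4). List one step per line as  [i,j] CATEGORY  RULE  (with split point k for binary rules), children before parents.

[0,1] (S/(N\PP))/PP  lex  "bone"
[1,2] PP  lex  "with"
[0,2] S/(N\PP)  >  k=1
[2,3] (S\NP)\PP  lex  "cat"
[3,4] N\(S\NP)  lex  "chased"
[2,4] N\PP  <B  k=3
[0,4] S  >  k=2

[0,4] S   >
  [0,2] S/(N\PP)   >
    [0,1] "bone" : (S/(N\PP))/PP
    [1,2] "with" : PP
  [2,4] N\PP   <B
    [2,3] "cat" : (S\NP)\PP
    [3,4] "chased" : N\(S\NP)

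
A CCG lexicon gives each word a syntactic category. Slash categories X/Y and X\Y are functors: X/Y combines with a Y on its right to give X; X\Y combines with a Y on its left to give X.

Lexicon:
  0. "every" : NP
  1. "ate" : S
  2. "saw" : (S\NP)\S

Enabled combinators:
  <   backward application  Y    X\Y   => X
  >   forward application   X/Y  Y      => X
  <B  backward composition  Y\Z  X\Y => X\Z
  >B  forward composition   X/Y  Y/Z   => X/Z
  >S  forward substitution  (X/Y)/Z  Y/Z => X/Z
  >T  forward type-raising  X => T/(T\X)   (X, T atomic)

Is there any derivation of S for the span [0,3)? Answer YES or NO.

[0,3] S   <
  [0,1] "every" : NP
  [1,3] S\NP   <
    [1,2] "ate" : S
    [2,3] "saw" : (S\NP)\S

YES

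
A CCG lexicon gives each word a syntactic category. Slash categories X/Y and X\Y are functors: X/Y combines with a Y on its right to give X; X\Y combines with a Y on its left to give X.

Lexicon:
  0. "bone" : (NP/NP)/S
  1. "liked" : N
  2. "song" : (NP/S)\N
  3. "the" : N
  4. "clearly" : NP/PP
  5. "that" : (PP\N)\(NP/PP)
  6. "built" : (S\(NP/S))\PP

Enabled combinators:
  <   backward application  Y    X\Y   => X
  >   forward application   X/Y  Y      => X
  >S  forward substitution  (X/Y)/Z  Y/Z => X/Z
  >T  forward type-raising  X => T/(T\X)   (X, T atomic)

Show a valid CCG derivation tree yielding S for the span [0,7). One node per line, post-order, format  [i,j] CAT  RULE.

[0,7] S   <
  [0,3] NP/S   >S
    [0,1] "bone" : (NP/NP)/S
    [1,3] NP/S   <
      [1,2] "liked" : N
      [2,3] "song" : (NP/S)\N
  [3,7] S\(NP/S)   <
    [3,6] PP   <
      [3,4] "the" : N
      [4,6] PP\N   <
        [4,5] "clearly" : NP/PP
        [5,6] "that" : (PP\N)\(NP/PP)
    [6,7] "built" : (S\(NP/S))\PP

[0,1] (NP/NP)/S  lex  "bone"
[1,2] N  lex  "liked"
[2,3] (NP/S)\N  lex  "song"
[1,3] NP/S  <  k=2
[0,3] NP/S  >S  k=1
[3,4] N  lex  "the"
[4,5] NP/PP  lex  "clearly"
[5,6] (PP\N)\(NP/PP)  lex  "that"
[4,6] PP\N  <  k=5
[3,6] PP  <  k=4
[6,7] (S\(NP/S))\PP  lex  "built"
[3,7] S\(NP/S)  <  k=6
[0,7] S  <  k=3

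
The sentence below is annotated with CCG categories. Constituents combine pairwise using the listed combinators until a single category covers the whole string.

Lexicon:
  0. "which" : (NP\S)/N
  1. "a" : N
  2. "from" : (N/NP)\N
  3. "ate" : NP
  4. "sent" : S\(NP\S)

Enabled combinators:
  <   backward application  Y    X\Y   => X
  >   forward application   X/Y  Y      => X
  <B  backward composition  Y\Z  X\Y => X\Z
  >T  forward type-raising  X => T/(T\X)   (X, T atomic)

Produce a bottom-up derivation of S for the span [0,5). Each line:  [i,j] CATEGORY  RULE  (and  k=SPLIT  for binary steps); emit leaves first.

[0,1] (NP\S)/N  lex  "which"
[1,2] N  lex  "a"
[2,3] (N/NP)\N  lex  "from"
[1,3] N/NP  <  k=2
[3,4] NP  lex  "ate"
[1,4] N  >  k=3
[0,4] NP\S  >  k=1
[4,5] S\(NP\S)  lex  "sent"
[0,5] S  <  k=4

[0,5] S   <
  [0,4] NP\S   >
    [0,1] "which" : (NP\S)/N
    [1,4] N   >
      [1,3] N/NP   <
        [1,2] "a" : N
        [2,3] "from" : (N/NP)\N
      [3,4] "ate" : NP
  [4,5] "sent" : S\(NP\S)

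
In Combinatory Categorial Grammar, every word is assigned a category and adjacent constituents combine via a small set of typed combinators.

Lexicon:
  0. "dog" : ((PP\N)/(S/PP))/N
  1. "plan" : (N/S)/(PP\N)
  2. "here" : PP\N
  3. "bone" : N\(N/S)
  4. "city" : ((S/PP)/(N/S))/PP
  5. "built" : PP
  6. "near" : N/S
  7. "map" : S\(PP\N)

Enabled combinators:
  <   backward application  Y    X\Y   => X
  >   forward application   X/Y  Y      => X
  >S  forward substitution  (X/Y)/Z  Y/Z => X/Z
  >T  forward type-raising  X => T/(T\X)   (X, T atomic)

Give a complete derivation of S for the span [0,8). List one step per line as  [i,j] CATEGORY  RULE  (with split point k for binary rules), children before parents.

[0,8] S   <
  [0,7] PP\N   >
    [0,4] (PP\N)/(S/PP)   >
      [0,1] "dog" : ((PP\N)/(S/PP))/N
      [1,4] N   <
        [1,3] N/S   >
          [1,2] "plan" : (N/S)/(PP\N)
          [2,3] "here" : PP\N
        [3,4] "bone" : N\(N/S)
    [4,7] S/PP   >
      [4,6] (S/PP)/(N/S)   >
        [4,5] "city" : ((S/PP)/(N/S))/PP
        [5,6] "built" : PP
      [6,7] "near" : N/S
  [7,8] "map" : S\(PP\N)

[0,1] ((PP\N)/(S/PP))/N  lex  "dog"
[1,2] (N/S)/(PP\N)  lex  "plan"
[2,3] PP\N  lex  "here"
[1,3] N/S  >  k=2
[3,4] N\(N/S)  lex  "bone"
[1,4] N  <  k=3
[0,4] (PP\N)/(S/PP)  >  k=1
[4,5] ((S/PP)/(N/S))/PP  lex  "city"
[5,6] PP  lex  "built"
[4,6] (S/PP)/(N/S)  >  k=5
[6,7] N/S  lex  "near"
[4,7] S/PP  >  k=6
[0,7] PP\N  >  k=4
[7,8] S\(PP\N)  lex  "map"
[0,8] S  <  k=7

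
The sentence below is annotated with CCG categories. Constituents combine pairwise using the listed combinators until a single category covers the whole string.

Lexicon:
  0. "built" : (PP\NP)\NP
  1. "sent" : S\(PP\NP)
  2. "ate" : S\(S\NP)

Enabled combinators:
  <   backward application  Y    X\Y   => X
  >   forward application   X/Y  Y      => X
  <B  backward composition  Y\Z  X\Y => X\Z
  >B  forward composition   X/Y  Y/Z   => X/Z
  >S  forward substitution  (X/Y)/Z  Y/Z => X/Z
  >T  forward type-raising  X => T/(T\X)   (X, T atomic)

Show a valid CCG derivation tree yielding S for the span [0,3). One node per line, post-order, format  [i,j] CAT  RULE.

[0,3] S   <
  [0,2] S\NP   <B
    [0,1] "built" : (PP\NP)\NP
    [1,2] "sent" : S\(PP\NP)
  [2,3] "ate" : S\(S\NP)

[0,1] (PP\NP)\NP  lex  "built"
[1,2] S\(PP\NP)  lex  "sent"
[0,2] S\NP  <B  k=1
[2,3] S\(S\NP)  lex  "ate"
[0,3] S  <  k=2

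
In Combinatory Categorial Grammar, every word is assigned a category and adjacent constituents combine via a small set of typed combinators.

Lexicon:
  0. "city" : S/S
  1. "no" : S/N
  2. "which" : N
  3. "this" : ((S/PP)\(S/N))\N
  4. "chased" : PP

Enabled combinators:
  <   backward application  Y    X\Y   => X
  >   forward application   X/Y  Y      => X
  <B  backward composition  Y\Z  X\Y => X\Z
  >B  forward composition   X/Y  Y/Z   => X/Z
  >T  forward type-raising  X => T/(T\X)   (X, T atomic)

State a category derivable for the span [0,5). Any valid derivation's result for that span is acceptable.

S

[0,5] S   >
  [0,4] S/PP   >B
    [0,1] "city" : S/S
    [1,4] S/PP   <
      [1,2] "no" : S/N
      [2,4] (S/PP)\(S/N)   <
        [2,3] "which" : N
        [3,4] "this" : ((S/PP)\(S/N))\N
  [4,5] "chased" : PP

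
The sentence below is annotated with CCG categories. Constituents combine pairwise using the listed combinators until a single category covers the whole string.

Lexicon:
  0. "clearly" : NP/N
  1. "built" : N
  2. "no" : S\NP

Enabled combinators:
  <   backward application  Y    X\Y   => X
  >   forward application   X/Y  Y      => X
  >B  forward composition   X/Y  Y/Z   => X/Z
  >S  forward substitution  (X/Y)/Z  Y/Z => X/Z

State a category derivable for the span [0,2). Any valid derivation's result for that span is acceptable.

[0,3] S   <
  [0,2] NP   >
    [0,1] "clearly" : NP/N
    [1,2] "built" : N
  [2,3] "no" : S\NP

NP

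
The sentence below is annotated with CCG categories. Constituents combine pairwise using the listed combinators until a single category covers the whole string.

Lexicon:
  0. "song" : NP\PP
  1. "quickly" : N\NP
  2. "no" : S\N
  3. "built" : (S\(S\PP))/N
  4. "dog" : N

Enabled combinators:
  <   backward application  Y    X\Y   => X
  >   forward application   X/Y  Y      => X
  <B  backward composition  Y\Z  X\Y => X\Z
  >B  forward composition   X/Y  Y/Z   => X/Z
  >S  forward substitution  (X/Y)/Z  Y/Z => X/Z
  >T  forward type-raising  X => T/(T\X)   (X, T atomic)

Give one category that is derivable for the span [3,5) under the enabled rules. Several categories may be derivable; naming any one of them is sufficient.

S\(S\PP)

[0,5] S   <
  [0,3] S\PP   <B
    [0,2] N\PP   <B
      [0,1] "song" : NP\PP
      [1,2] "quickly" : N\NP
    [2,3] "no" : S\N
  [3,5] S\(S\PP)   >
    [3,4] "built" : (S\(S\PP))/N
    [4,5] "dog" : N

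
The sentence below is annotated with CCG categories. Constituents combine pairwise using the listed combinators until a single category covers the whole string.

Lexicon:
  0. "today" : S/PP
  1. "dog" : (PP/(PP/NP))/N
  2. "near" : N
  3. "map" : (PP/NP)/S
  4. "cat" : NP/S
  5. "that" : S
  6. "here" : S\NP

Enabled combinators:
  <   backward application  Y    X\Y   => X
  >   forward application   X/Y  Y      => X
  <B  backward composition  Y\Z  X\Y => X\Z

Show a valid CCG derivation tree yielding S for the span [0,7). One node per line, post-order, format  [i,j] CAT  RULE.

[0,7] S   >
  [0,1] "today" : S/PP
  [1,7] PP   >
    [1,3] PP/(PP/NP)   >
      [1,2] "dog" : (PP/(PP/NP))/N
      [2,3] "near" : N
    [3,7] PP/NP   >
      [3,4] "map" : (PP/NP)/S
      [4,7] S   <
        [4,6] NP   >
          [4,5] "cat" : NP/S
          [5,6] "that" : S
        [6,7] "here" : S\NP

[0,1] S/PP  lex  "today"
[1,2] (PP/(PP/NP))/N  lex  "dog"
[2,3] N  lex  "near"
[1,3] PP/(PP/NP)  >  k=2
[3,4] (PP/NP)/S  lex  "map"
[4,5] NP/S  lex  "cat"
[5,6] S  lex  "that"
[4,6] NP  >  k=5
[6,7] S\NP  lex  "here"
[4,7] S  <  k=6
[3,7] PP/NP  >  k=4
[1,7] PP  >  k=3
[0,7] S  >  k=1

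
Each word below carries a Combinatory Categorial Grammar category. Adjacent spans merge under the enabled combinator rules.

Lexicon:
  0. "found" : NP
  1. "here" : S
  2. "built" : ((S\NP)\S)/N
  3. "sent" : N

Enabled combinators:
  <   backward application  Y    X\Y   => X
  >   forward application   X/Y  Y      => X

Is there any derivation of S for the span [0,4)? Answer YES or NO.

[0,4] S   <
  [0,1] "found" : NP
  [1,4] S\NP   <
    [1,2] "here" : S
    [2,4] (S\NP)\S   >
      [2,3] "built" : ((S\NP)\S)/N
      [3,4] "sent" : N

YES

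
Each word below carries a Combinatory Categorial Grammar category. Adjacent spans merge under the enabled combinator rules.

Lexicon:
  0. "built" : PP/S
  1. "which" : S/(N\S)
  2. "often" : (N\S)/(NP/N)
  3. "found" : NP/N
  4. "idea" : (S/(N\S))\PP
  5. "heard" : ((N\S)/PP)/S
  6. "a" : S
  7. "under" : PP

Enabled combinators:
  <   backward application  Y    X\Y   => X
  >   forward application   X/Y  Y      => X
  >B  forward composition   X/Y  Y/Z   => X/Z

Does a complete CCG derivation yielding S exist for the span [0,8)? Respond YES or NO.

[0,8] S   >
  [0,5] S/(N\S)   <
    [0,4] PP   >
      [0,1] "built" : PP/S
      [1,4] S   >
        [1,2] "which" : S/(N\S)
        [2,4] N\S   >
          [2,3] "often" : (N\S)/(NP/N)
          [3,4] "found" : NP/N
    [4,5] "idea" : (S/(N\S))\PP
  [5,8] N\S   >
    [5,7] (N\S)/PP   >
      [5,6] "heard" : ((N\S)/PP)/S
      [6,7] "a" : S
    [7,8] "under" : PP

YES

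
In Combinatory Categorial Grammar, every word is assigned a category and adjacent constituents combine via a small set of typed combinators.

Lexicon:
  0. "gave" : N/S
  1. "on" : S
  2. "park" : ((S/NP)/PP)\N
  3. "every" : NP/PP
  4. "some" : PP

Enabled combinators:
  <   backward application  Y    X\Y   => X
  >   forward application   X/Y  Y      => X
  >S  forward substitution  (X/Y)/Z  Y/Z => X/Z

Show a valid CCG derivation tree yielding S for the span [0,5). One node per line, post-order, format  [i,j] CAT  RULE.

[0,5] S   >
  [0,4] S/PP   >S
    [0,3] (S/NP)/PP   <
      [0,2] N   >
        [0,1] "gave" : N/S
        [1,2] "on" : S
      [2,3] "park" : ((S/NP)/PP)\N
    [3,4] "every" : NP/PP
  [4,5] "some" : PP

[0,1] N/S  lex  "gave"
[1,2] S  lex  "on"
[0,2] N  >  k=1
[2,3] ((S/NP)/PP)\N  lex  "park"
[0,3] (S/NP)/PP  <  k=2
[3,4] NP/PP  lex  "every"
[0,4] S/PP  >S  k=3
[4,5] PP  lex  "some"
[0,5] S  >  k=4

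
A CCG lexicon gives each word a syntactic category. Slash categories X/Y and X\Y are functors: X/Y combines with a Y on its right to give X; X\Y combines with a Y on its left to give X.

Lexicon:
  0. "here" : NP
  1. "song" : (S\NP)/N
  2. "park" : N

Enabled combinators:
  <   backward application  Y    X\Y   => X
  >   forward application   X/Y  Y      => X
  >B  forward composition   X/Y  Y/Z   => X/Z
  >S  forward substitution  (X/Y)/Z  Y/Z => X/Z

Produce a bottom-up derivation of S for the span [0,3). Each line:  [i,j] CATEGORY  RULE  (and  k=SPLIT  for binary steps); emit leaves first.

[0,3] S   <
  [0,1] "here" : NP
  [1,3] S\NP   >
    [1,2] "song" : (S\NP)/N
    [2,3] "park" : N

[0,1] NP  lex  "here"
[1,2] (S\NP)/N  lex  "song"
[2,3] N  lex  "park"
[1,3] S\NP  >  k=2
[0,3] S  <  k=1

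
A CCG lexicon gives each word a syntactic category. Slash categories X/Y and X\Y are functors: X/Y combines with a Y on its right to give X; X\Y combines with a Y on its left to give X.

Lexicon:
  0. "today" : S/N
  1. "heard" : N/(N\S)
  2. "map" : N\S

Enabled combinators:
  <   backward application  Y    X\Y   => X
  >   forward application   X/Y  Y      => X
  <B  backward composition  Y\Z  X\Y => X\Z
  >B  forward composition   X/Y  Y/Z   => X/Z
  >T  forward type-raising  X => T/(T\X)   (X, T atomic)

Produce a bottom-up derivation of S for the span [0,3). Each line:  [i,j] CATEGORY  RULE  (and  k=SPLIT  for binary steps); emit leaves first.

[0,1] S/N  lex  "today"
[1,2] N/(N\S)  lex  "heard"
[2,3] N\S  lex  "map"
[1,3] N  >  k=2
[0,3] S  >  k=1

[0,3] S   >
  [0,1] "today" : S/N
  [1,3] N   >
    [1,2] "heard" : N/(N\S)
    [2,3] "map" : N\S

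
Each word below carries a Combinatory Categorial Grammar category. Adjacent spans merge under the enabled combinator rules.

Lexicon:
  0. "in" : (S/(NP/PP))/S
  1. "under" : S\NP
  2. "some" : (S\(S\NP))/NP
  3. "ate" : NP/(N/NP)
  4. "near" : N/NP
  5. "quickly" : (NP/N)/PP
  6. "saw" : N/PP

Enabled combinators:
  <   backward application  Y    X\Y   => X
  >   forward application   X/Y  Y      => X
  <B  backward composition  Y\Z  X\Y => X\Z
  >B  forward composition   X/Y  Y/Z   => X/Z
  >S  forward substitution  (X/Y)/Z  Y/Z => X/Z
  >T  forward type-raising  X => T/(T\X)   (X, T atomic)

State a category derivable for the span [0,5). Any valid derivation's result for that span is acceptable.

S/(NP/PP)

[0,7] S   >
  [0,5] S/(NP/PP)   >
    [0,1] "in" : (S/(NP/PP))/S
    [1,5] S   <
      [1,2] "under" : S\NP
      [2,5] S\(S\NP)   >
        [2,3] "some" : (S\(S\NP))/NP
        [3,5] NP   >
          [3,4] "ate" : NP/(N/NP)
          [4,5] "near" : N/NP
  [5,7] NP/PP   >S
    [5,6] "quickly" : (NP/N)/PP
    [6,7] "saw" : N/PP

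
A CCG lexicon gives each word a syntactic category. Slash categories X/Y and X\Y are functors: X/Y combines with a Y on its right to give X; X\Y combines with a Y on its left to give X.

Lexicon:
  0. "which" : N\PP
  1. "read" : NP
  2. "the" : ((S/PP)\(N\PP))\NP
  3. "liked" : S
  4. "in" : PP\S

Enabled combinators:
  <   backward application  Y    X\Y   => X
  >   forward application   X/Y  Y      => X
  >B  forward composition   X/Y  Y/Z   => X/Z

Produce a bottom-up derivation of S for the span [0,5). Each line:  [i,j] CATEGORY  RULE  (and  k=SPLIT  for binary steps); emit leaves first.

[0,5] S   >
  [0,3] S/PP   <
    [0,1] "which" : N\PP
    [1,3] (S/PP)\(N\PP)   <
      [1,2] "read" : NP
      [2,3] "the" : ((S/PP)\(N\PP))\NP
  [3,5] PP   <
    [3,4] "liked" : S
    [4,5] "in" : PP\S

[0,1] N\PP  lex  "which"
[1,2] NP  lex  "read"
[2,3] ((S/PP)\(N\PP))\NP  lex  "the"
[1,3] (S/PP)\(N\PP)  <  k=2
[0,3] S/PP  <  k=1
[3,4] S  lex  "liked"
[4,5] PP\S  lex  "in"
[3,5] PP  <  k=4
[0,5] S  >  k=3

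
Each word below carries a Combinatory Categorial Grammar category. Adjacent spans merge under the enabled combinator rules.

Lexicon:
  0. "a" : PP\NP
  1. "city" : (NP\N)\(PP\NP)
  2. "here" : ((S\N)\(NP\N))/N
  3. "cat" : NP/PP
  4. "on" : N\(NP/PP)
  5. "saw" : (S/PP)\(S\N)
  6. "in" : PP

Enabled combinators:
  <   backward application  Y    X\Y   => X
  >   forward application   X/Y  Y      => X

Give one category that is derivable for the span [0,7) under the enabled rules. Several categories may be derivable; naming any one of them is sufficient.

[0,7] S   >
  [0,6] S/PP   <
    [0,5] S\N   <
      [0,2] NP\N   <
        [0,1] "a" : PP\NP
        [1,2] "city" : (NP\N)\(PP\NP)
      [2,5] (S\N)\(NP\N)   >
        [2,3] "here" : ((S\N)\(NP\N))/N
        [3,5] N   <
          [3,4] "cat" : NP/PP
          [4,5] "on" : N\(NP/PP)
    [5,6] "saw" : (S/PP)\(S\N)
  [6,7] "in" : PP

S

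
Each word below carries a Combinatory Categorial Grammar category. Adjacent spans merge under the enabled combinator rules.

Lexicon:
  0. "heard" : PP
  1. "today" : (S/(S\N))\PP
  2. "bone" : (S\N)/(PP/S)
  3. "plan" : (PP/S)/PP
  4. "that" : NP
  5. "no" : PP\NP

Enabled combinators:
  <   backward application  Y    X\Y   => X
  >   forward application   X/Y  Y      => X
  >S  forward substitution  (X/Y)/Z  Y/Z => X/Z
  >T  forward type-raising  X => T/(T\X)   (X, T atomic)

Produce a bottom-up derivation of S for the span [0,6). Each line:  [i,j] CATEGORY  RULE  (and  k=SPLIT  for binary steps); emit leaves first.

[0,6] S   >
  [0,2] S/(S\N)   <
    [0,1] "heard" : PP
    [1,2] "today" : (S/(S\N))\PP
  [2,6] S\N   >
    [2,3] "bone" : (S\N)/(PP/S)
    [3,6] PP/S   >
      [3,4] "plan" : (PP/S)/PP
      [4,6] PP   >
        [4,5] PP/(PP\NP)   >T
          [4,5] "that" : NP
        [5,6] "no" : PP\NP

[0,1] PP  lex  "heard"
[1,2] (S/(S\N))\PP  lex  "today"
[0,2] S/(S\N)  <  k=1
[2,3] (S\N)/(PP/S)  lex  "bone"
[3,4] (PP/S)/PP  lex  "plan"
[4,5] NP  lex  "that"
[4,5] PP/(PP\NP)  >T
[5,6] PP\NP  lex  "no"
[4,6] PP  >  k=5
[3,6] PP/S  >  k=4
[2,6] S\N  >  k=3
[0,6] S  >  k=2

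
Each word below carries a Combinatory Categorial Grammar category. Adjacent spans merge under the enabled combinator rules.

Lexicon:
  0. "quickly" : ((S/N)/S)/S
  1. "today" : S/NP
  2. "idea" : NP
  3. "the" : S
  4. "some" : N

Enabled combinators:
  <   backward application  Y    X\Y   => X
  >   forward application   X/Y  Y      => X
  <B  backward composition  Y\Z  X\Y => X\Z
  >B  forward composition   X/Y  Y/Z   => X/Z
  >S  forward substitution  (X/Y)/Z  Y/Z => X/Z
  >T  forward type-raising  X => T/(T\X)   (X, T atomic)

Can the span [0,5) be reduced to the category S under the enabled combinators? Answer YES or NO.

YES

[0,5] S   >
  [0,4] S/N   >
    [0,3] (S/N)/S   >
      [0,1] "quickly" : ((S/N)/S)/S
      [1,3] S   >
        [1,2] "today" : S/NP
        [2,3] "idea" : NP
    [3,4] "the" : S
  [4,5] "some" : N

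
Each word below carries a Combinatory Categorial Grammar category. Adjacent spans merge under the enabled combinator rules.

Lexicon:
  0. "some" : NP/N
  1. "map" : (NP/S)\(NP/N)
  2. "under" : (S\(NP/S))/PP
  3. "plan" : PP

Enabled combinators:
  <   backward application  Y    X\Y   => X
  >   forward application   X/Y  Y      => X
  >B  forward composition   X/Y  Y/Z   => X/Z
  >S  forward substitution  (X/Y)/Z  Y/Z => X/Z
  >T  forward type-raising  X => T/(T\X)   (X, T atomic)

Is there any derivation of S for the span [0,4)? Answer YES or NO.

YES

[0,4] S   <
  [0,2] NP/S   <
    [0,1] "some" : NP/N
    [1,2] "map" : (NP/S)\(NP/N)
  [2,4] S\(NP/S)   >
    [2,3] "under" : (S\(NP/S))/PP
    [3,4] "plan" : PP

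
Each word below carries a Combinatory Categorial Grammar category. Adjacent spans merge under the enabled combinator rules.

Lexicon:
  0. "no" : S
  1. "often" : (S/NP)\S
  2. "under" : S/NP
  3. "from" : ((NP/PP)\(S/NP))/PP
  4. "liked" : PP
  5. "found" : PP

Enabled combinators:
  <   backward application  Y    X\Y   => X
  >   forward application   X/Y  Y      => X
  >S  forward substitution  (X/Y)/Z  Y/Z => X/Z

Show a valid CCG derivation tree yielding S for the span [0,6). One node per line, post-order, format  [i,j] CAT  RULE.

[0,1] S  lex  "no"
[1,2] (S/NP)\S  lex  "often"
[0,2] S/NP  <  k=1
[2,3] S/NP  lex  "under"
[3,4] ((NP/PP)\(S/NP))/PP  lex  "from"
[4,5] PP  lex  "liked"
[3,5] (NP/PP)\(S/NP)  >  k=4
[2,5] NP/PP  <  k=3
[5,6] PP  lex  "found"
[2,6] NP  >  k=5
[0,6] S  >  k=2

[0,6] S   >
  [0,2] S/NP   <
    [0,1] "no" : S
    [1,2] "often" : (S/NP)\S
  [2,6] NP   >
    [2,5] NP/PP   <
      [2,3] "under" : S/NP
      [3,5] (NP/PP)\(S/NP)   >
        [3,4] "from" : ((NP/PP)\(S/NP))/PP
        [4,5] "liked" : PP
    [5,6] "found" : PP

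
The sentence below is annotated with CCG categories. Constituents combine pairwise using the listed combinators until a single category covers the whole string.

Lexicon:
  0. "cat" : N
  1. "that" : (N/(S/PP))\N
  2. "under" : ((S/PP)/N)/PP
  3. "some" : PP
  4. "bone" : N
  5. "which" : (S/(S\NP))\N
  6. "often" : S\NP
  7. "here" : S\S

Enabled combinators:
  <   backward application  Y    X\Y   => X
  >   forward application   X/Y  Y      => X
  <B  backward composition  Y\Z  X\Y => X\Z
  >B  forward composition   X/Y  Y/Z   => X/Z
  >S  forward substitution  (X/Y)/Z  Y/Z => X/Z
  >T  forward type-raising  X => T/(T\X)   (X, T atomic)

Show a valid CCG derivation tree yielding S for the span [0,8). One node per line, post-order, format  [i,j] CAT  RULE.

[0,1] N  lex  "cat"
[1,2] (N/(S/PP))\N  lex  "that"
[0,2] N/(S/PP)  <  k=1
[2,3] ((S/PP)/N)/PP  lex  "under"
[3,4] PP  lex  "some"
[2,4] (S/PP)/N  >  k=3
[4,5] N  lex  "bone"
[2,5] S/PP  >  k=4
[0,5] N  >  k=2
[5,6] (S/(S\NP))\N  lex  "which"
[0,6] S/(S\NP)  <  k=5
[6,7] S\NP  lex  "often"
[7,8] S\S  lex  "here"
[6,8] S\NP  <B  k=7
[0,8] S  >  k=6

[0,8] S   >
  [0,6] S/(S\NP)   <
    [0,5] N   >
      [0,2] N/(S/PP)   <
        [0,1] "cat" : N
        [1,2] "that" : (N/(S/PP))\N
      [2,5] S/PP   >
        [2,4] (S/PP)/N   >
          [2,3] "under" : ((S/PP)/N)/PP
          [3,4] "some" : PP
        [4,5] "bone" : N
    [5,6] "which" : (S/(S\NP))\N
  [6,8] S\NP   <B
    [6,7] "often" : S\NP
    [7,8] "here" : S\S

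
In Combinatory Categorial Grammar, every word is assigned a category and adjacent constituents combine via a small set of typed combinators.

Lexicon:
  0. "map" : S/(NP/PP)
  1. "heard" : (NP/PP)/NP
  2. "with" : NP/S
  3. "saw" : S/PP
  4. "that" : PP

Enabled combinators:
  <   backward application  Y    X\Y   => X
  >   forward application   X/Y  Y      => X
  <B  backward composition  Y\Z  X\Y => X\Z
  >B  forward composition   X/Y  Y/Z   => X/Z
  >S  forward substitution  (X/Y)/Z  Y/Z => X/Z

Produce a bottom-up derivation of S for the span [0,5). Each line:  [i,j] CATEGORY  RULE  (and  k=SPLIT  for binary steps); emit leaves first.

[0,1] S/(NP/PP)  lex  "map"
[1,2] (NP/PP)/NP  lex  "heard"
[2,3] NP/S  lex  "with"
[3,4] S/PP  lex  "saw"
[2,4] NP/PP  >B  k=3
[4,5] PP  lex  "that"
[2,5] NP  >  k=4
[1,5] NP/PP  >  k=2
[0,5] S  >  k=1

[0,5] S   >
  [0,1] "map" : S/(NP/PP)
  [1,5] NP/PP   >
    [1,2] "heard" : (NP/PP)/NP
    [2,5] NP   >
      [2,4] NP/PP   >B
        [2,3] "with" : NP/S
        [3,4] "saw" : S/PP
      [4,5] "that" : PP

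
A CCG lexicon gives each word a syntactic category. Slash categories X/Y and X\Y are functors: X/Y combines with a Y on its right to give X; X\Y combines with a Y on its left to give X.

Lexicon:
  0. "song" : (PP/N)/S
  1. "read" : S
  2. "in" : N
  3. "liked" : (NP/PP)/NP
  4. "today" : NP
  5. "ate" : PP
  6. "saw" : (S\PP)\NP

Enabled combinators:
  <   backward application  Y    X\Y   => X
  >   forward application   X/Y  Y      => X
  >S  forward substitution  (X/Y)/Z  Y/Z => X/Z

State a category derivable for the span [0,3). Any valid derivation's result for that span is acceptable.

[0,7] S   <
  [0,3] PP   >
    [0,2] PP/N   >
      [0,1] "song" : (PP/N)/S
      [1,2] "read" : S
    [2,3] "in" : N
  [3,7] S\PP   <
    [3,6] NP   >
      [3,5] NP/PP   >
        [3,4] "liked" : (NP/PP)/NP
        [4,5] "today" : NP
      [5,6] "ate" : PP
    [6,7] "saw" : (S\PP)\NP

PP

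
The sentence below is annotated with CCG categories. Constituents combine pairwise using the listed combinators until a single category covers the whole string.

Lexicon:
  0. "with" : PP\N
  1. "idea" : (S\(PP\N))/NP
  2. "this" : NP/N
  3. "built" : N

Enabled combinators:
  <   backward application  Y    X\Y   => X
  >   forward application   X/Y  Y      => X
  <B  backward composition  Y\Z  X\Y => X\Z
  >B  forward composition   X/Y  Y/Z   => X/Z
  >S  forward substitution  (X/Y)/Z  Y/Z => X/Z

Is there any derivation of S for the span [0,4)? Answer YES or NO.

[0,4] S   <
  [0,1] "with" : PP\N
  [1,4] S\(PP\N)   >
    [1,2] "idea" : (S\(PP\N))/NP
    [2,4] NP   >
      [2,3] "this" : NP/N
      [3,4] "built" : N

YES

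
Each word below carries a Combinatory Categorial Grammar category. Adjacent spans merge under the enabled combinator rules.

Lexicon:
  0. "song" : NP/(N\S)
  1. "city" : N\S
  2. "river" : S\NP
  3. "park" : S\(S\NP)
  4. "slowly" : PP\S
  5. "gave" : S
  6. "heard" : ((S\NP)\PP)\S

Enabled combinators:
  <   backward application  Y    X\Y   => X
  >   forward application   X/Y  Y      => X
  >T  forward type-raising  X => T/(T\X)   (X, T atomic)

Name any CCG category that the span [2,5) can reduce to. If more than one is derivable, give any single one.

[0,7] S   <
  [0,2] NP   >
    [0,1] "song" : NP/(N\S)
    [1,2] "city" : N\S
  [2,7] S\NP   <
    [2,5] PP   <
      [2,4] S   <
        [2,3] "river" : S\NP
        [3,4] "park" : S\(S\NP)
      [4,5] "slowly" : PP\S
    [5,7] (S\NP)\PP   <
      [5,6] "gave" : S
      [6,7] "heard" : ((S\NP)\PP)\S

PP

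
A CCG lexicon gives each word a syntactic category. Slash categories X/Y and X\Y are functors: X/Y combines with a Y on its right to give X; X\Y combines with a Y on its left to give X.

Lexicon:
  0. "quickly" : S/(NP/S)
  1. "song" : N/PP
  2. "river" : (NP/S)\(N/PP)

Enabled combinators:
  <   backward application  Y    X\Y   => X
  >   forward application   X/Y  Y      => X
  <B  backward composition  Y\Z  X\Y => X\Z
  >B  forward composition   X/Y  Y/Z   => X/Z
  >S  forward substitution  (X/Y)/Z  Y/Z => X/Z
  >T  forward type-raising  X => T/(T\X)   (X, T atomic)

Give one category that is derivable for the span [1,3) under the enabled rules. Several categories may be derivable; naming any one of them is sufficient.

NP/S

[0,3] S   >
  [0,1] "quickly" : S/(NP/S)
  [1,3] NP/S   <
    [1,2] "song" : N/PP
    [2,3] "river" : (NP/S)\(N/PP)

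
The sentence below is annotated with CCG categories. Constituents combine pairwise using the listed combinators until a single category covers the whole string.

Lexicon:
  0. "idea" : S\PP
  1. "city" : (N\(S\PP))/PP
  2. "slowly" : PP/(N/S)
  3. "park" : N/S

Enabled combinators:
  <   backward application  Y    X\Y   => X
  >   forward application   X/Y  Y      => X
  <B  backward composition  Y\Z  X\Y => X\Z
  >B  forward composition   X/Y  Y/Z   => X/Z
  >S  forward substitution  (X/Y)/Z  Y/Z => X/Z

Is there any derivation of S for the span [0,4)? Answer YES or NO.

S\PP (N\(S\PP))/PP PP/(N/S) N/S
CKY chart[0,4] = {N}; S ∉ chart

NO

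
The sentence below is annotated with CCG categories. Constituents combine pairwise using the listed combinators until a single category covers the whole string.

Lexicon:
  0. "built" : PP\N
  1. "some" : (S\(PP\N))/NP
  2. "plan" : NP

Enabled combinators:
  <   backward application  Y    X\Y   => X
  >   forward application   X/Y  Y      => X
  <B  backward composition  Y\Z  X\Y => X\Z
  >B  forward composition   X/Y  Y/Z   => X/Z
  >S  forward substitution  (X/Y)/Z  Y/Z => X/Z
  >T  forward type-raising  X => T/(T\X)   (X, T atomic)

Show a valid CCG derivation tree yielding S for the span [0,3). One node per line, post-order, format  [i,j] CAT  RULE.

[0,1] PP\N  lex  "built"
[1,2] (S\(PP\N))/NP  lex  "some"
[2,3] NP  lex  "plan"
[1,3] S\(PP\N)  >  k=2
[0,3] S  <  k=1

[0,3] S   <
  [0,1] "built" : PP\N
  [1,3] S\(PP\N)   >
    [1,2] "some" : (S\(PP\N))/NP
    [2,3] "plan" : NP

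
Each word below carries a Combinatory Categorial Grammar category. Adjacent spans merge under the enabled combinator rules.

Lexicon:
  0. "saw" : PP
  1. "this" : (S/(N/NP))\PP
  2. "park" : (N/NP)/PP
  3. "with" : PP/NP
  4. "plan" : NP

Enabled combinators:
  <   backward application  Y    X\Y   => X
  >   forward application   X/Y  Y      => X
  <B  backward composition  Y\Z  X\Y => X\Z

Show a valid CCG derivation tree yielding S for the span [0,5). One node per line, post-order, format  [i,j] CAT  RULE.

[0,5] S   >
  [0,2] S/(N/NP)   <
    [0,1] "saw" : PP
    [1,2] "this" : (S/(N/NP))\PP
  [2,5] N/NP   >
    [2,3] "park" : (N/NP)/PP
    [3,5] PP   >
      [3,4] "with" : PP/NP
      [4,5] "plan" : NP

[0,1] PP  lex  "saw"
[1,2] (S/(N/NP))\PP  lex  "this"
[0,2] S/(N/NP)  <  k=1
[2,3] (N/NP)/PP  lex  "park"
[3,4] PP/NP  lex  "with"
[4,5] NP  lex  "plan"
[3,5] PP  >  k=4
[2,5] N/NP  >  k=3
[0,5] S  >  k=2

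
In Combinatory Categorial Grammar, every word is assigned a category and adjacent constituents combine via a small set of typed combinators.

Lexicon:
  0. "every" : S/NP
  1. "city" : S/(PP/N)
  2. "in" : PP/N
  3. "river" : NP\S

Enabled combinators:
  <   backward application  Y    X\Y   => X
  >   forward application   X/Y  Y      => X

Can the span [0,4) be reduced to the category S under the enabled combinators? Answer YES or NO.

YES

[0,4] S   >
  [0,1] "every" : S/NP
  [1,4] NP   <
    [1,3] S   >
      [1,2] "city" : S/(PP/N)
      [2,3] "in" : PP/N
    [3,4] "river" : NP\S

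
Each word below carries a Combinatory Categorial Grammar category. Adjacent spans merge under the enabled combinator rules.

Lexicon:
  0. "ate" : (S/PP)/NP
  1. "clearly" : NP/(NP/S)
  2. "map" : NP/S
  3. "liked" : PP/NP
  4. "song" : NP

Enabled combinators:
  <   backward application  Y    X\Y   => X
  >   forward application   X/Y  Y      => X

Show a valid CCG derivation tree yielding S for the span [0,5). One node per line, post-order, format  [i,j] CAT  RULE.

[0,5] S   >
  [0,3] S/PP   >
    [0,1] "ate" : (S/PP)/NP
    [1,3] NP   >
      [1,2] "clearly" : NP/(NP/S)
      [2,3] "map" : NP/S
  [3,5] PP   >
    [3,4] "liked" : PP/NP
    [4,5] "song" : NP

[0,1] (S/PP)/NP  lex  "ate"
[1,2] NP/(NP/S)  lex  "clearly"
[2,3] NP/S  lex  "map"
[1,3] NP  >  k=2
[0,3] S/PP  >  k=1
[3,4] PP/NP  lex  "liked"
[4,5] NP  lex  "song"
[3,5] PP  >  k=4
[0,5] S  >  k=3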